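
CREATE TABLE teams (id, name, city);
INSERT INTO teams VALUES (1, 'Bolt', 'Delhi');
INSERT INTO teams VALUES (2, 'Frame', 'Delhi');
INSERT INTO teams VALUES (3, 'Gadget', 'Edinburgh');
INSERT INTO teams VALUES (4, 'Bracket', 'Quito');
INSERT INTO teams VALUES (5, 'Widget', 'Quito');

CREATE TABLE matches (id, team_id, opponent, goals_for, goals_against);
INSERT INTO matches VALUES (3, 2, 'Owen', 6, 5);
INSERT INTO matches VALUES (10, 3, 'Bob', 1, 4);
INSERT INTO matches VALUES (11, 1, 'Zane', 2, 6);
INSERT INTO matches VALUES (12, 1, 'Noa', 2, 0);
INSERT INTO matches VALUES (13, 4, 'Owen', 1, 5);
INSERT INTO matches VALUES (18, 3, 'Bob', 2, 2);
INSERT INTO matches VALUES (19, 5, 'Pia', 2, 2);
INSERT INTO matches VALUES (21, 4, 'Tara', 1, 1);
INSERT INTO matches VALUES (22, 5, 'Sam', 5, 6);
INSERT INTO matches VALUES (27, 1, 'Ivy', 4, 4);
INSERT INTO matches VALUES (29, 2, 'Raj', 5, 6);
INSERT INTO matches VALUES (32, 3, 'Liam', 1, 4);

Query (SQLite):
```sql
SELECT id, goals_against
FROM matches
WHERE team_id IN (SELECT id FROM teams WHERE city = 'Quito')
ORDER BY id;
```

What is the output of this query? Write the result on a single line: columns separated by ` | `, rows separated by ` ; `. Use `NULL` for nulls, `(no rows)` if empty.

13 | 5 ; 19 | 2 ; 21 | 1 ; 22 | 6

Inner query: teams.id where city = 'Quito'.
Outer: keep matches rows whose team_id is in that set.
Inner query → {4, 5}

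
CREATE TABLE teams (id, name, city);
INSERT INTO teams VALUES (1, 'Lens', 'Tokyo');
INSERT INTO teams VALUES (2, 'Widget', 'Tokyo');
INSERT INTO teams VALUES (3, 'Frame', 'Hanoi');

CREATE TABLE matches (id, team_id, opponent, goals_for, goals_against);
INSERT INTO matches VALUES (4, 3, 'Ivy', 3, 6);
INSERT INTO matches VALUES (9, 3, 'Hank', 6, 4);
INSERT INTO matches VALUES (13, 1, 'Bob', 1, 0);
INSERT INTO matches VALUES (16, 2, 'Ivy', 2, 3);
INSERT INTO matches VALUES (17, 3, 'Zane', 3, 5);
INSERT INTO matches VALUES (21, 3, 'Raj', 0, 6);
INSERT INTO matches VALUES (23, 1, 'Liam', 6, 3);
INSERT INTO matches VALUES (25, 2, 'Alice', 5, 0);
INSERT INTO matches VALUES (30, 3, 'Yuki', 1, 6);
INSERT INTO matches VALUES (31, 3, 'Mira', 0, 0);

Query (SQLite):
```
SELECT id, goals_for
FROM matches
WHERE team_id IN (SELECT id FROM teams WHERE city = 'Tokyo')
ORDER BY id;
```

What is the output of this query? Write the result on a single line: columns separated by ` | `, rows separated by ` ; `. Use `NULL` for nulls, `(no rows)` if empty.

Inner query: teams.id where city = 'Tokyo'.
Outer: keep matches rows whose team_id is in that set.
Inner query → {1, 2}

13 | 1 ; 16 | 2 ; 23 | 6 ; 25 | 5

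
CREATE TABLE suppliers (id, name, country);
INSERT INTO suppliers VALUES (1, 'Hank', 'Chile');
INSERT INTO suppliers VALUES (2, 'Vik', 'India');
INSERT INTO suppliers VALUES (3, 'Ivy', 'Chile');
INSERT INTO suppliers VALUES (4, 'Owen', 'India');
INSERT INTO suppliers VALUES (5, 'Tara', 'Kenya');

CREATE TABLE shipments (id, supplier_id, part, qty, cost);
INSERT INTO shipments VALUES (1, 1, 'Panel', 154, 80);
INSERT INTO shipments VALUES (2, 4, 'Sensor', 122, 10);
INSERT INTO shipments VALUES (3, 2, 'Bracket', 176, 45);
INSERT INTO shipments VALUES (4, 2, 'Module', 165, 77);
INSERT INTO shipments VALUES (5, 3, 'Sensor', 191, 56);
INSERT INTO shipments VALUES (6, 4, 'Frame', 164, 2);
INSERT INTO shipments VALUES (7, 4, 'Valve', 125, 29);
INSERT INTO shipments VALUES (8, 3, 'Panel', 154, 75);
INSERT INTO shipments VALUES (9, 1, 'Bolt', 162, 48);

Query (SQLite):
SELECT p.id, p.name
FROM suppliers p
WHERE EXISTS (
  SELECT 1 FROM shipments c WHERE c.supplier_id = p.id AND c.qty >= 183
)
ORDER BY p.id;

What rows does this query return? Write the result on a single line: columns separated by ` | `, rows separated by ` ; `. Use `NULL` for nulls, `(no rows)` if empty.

3 | Ivy

For each suppliers row, check whether any shipments with matching supplier_id has qty >= 183.
Keep rows where that is true.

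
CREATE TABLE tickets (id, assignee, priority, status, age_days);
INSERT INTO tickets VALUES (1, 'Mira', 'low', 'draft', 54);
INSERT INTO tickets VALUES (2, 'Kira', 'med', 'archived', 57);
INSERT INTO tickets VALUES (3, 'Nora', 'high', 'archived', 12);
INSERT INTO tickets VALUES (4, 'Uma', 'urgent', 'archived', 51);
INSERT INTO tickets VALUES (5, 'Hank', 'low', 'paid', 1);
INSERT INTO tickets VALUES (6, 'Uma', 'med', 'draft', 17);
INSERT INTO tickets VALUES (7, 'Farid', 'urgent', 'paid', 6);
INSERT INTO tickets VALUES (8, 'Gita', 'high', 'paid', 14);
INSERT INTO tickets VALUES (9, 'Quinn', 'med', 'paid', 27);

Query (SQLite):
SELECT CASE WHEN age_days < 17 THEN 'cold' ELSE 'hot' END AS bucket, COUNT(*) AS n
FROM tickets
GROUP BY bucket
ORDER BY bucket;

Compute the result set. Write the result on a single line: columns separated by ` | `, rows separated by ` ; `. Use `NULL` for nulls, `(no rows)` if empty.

Bucket rows by age_days < 17 → 'cold' else 'hot'; count each bucket.

cold | 4 ; hot | 5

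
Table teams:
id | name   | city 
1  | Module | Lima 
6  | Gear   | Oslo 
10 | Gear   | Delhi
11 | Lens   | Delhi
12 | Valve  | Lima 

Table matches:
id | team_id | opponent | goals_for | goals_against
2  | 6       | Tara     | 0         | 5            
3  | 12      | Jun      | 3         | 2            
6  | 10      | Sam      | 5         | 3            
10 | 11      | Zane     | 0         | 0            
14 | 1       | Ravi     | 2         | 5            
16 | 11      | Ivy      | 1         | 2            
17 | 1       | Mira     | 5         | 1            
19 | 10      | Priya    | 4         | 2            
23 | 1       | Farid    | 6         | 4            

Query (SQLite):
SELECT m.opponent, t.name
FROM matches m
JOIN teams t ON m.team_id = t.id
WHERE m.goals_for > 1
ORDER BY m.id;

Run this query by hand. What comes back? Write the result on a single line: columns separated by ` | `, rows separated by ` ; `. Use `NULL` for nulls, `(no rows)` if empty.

Jun | Valve ; Sam | Gear ; Ravi | Module ; Mira | Module ; Priya | Gear ; Farid | Module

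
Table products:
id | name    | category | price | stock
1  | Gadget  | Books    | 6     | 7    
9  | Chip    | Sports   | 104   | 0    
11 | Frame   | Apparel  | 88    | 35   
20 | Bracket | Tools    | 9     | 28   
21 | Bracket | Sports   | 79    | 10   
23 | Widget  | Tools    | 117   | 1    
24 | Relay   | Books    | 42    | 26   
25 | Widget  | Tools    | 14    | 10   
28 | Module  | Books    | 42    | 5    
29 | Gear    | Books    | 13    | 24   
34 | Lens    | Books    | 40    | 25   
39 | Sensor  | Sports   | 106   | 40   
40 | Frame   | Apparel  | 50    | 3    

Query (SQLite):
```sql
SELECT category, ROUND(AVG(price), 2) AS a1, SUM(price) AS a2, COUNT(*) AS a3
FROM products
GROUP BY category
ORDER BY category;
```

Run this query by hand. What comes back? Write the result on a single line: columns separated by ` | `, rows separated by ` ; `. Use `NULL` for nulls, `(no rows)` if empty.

Apparel | 69 | 138 | 2 ; Books | 28.6 | 143 | 5 ; Sports | 96.33 | 289 | 3 ; Tools | 46.67 | 140 | 3

Group products by category.
Per group compute: ROUND(AVG(price), 2), SUM(price), COUNT(*).
  Apparel: ids {11, 40} → ROUND(AVG(price), 2)=69, SUM(price)=138, COUNT(*)=2
  Books: ids {1, 24, 28, 29, 34} → ROUND(AVG(price), 2)=28.6, SUM(price)=143, COUNT(*)=5
  Sports: ids {9, 21, 39} → ROUND(AVG(price), 2)=96.33, SUM(price)=289, COUNT(*)=3
  Tools: ids {20, 23, 25} → ROUND(AVG(price), 2)=46.67, SUM(price)=140, COUNT(*)=3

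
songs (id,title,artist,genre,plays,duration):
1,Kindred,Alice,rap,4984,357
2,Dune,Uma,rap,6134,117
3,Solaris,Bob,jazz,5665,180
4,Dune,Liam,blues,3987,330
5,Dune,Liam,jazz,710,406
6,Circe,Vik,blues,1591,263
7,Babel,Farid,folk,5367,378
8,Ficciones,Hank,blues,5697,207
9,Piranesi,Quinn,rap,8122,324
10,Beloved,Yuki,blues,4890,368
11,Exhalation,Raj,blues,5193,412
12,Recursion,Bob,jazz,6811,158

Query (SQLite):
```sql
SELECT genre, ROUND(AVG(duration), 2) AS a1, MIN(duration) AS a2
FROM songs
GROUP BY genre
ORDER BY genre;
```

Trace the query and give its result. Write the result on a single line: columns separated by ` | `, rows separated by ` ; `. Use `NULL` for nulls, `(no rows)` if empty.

blues | 316 | 207 ; folk | 378 | 378 ; jazz | 248 | 158 ; rap | 266 | 117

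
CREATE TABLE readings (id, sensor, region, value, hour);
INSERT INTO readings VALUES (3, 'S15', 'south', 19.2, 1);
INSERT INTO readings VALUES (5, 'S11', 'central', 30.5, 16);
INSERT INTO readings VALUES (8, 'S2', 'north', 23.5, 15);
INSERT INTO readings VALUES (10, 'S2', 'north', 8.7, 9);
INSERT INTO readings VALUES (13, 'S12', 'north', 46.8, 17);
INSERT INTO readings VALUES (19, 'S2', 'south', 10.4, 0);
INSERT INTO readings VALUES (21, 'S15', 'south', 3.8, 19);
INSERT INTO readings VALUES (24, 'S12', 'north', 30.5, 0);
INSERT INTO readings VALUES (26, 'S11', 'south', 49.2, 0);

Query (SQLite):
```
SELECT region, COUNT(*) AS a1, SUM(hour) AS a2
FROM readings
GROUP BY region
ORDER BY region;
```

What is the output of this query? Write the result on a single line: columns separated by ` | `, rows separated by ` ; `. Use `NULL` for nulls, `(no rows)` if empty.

Group readings by region.
Per group compute: COUNT(*), SUM(hour).
  central: ids {5} → COUNT(*)=1, SUM(hour)=16
  north: ids {8, 10, 13, 24} → COUNT(*)=4, SUM(hour)=41
  south: ids {3, 19, 21, 26} → COUNT(*)=4, SUM(hour)=20

central | 1 | 16 ; north | 4 | 41 ; south | 4 | 20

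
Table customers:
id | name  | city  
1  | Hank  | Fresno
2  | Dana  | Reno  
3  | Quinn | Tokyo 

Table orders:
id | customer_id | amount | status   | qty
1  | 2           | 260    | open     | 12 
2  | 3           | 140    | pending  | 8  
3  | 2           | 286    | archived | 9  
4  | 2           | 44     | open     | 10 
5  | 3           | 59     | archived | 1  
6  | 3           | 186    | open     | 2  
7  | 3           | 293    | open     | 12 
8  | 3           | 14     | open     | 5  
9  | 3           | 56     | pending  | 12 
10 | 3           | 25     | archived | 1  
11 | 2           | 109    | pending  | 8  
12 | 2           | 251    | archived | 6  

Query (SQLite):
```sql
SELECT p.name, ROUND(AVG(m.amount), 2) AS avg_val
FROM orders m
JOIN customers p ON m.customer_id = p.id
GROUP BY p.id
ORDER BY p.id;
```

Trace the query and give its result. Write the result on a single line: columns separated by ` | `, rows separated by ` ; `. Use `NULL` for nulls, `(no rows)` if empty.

Dana | 190 ; Quinn | 110.43

Join each orders row to its customers via customer_id.
Group joined rows by customers.id; compute ROUND(AVG(m.amount), 2) per group.
  2: ids {1, 3, 4, 11, 12} → ROUND(AVG(m.amount), 2)=190
  3: ids {2, 5, 6, 7, 8, 9, 10} → ROUND(AVG(m.amount), 2)=110.43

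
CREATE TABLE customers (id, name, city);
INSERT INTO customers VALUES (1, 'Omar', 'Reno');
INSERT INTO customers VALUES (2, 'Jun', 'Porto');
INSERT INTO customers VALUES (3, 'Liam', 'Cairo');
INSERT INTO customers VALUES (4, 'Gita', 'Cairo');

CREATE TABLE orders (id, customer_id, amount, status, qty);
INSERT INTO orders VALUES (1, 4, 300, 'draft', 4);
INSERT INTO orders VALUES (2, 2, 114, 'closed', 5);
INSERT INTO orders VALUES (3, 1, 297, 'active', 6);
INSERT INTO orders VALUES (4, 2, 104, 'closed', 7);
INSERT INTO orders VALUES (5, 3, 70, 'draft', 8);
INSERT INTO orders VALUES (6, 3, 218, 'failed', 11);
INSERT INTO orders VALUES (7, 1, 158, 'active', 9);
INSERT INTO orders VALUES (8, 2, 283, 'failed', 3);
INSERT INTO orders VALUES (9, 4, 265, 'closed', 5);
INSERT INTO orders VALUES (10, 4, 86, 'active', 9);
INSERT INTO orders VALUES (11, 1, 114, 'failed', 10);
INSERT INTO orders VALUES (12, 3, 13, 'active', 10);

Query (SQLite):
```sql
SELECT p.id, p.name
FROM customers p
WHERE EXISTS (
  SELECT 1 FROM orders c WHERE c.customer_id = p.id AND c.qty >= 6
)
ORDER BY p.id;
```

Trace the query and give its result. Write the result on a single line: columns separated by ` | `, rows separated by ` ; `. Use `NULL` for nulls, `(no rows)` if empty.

1 | Omar ; 2 | Jun ; 3 | Liam ; 4 | Gita

For each customers row, check whether any orders with matching customer_id has qty >= 6.
Keep rows where that is true.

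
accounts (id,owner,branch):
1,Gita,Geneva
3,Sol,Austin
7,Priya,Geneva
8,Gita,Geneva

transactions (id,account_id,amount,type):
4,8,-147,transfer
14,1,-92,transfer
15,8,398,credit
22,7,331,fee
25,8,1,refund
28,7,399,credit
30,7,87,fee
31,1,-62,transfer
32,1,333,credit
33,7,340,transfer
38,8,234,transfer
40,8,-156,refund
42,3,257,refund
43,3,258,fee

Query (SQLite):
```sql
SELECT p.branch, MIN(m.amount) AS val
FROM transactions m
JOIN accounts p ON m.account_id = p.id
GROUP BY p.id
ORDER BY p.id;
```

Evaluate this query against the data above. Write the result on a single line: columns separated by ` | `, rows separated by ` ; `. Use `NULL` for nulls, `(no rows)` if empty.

Geneva | -92 ; Austin | 257 ; Geneva | 87 ; Geneva | -156

Join each transactions row to its accounts via account_id.
Group joined rows by accounts.id; compute MIN(m.amount) per group.
  1: ids {14, 31, 32} → MIN(m.amount)=-92
  3: ids {42, 43} → MIN(m.amount)=257
  7: ids {22, 28, 30, 33} → MIN(m.amount)=87
  8: ids {4, 15, 25, 38, 40} → MIN(m.amount)=-156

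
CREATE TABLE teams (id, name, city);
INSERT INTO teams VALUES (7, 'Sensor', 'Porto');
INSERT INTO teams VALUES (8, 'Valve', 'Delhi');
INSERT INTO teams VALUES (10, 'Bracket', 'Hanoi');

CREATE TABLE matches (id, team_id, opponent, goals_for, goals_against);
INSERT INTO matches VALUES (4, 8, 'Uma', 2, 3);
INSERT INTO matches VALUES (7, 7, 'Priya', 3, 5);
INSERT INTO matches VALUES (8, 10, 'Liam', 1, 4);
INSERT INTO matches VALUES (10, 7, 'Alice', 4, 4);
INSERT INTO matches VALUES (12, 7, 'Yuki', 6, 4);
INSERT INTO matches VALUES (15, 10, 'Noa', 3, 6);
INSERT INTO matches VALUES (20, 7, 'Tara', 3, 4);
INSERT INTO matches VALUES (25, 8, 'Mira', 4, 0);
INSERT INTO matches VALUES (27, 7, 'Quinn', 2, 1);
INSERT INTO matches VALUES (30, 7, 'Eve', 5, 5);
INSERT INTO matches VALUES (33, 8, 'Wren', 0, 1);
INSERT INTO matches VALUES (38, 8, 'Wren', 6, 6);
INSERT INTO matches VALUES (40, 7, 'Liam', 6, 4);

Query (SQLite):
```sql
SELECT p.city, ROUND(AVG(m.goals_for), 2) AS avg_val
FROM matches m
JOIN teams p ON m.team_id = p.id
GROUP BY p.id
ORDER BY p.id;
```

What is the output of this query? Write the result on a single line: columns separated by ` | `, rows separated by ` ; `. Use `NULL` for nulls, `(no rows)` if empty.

Porto | 4.14 ; Delhi | 3 ; Hanoi | 2

Join each matches row to its teams via team_id.
Group joined rows by teams.id; compute ROUND(AVG(m.goals_for), 2) per group.
  7: ids {7, 10, 12, 20, 27, 30, 40} → ROUND(AVG(m.goals_for), 2)=4.14
  8: ids {4, 25, 33, 38} → ROUND(AVG(m.goals_for), 2)=3
  10: ids {8, 15} → ROUND(AVG(m.goals_for), 2)=2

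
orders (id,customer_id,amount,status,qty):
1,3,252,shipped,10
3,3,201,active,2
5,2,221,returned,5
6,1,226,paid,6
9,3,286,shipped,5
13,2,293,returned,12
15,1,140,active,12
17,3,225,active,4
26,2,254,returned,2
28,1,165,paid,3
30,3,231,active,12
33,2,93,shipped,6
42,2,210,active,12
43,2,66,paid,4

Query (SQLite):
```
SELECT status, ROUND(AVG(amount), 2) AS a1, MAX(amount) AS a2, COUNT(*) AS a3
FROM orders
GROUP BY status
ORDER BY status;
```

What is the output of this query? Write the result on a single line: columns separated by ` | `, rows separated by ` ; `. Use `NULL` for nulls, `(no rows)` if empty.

Group orders by status.
Per group compute: ROUND(AVG(amount), 2), MAX(amount), COUNT(*).
  active: ids {3, 15, 17, 30, 42} → ROUND(AVG(amount), 2)=201.4, MAX(amount)=231, COUNT(*)=5
  paid: ids {6, 28, 43} → ROUND(AVG(amount), 2)=152.33, MAX(amount)=226, COUNT(*)=3
  returned: ids {5, 13, 26} → ROUND(AVG(amount), 2)=256, MAX(amount)=293, COUNT(*)=3
  shipped: ids {1, 9, 33} → ROUND(AVG(amount), 2)=210.33, MAX(amount)=286, COUNT(*)=3

active | 201.4 | 231 | 5 ; paid | 152.33 | 226 | 3 ; returned | 256 | 293 | 3 ; shipped | 210.33 | 286 | 3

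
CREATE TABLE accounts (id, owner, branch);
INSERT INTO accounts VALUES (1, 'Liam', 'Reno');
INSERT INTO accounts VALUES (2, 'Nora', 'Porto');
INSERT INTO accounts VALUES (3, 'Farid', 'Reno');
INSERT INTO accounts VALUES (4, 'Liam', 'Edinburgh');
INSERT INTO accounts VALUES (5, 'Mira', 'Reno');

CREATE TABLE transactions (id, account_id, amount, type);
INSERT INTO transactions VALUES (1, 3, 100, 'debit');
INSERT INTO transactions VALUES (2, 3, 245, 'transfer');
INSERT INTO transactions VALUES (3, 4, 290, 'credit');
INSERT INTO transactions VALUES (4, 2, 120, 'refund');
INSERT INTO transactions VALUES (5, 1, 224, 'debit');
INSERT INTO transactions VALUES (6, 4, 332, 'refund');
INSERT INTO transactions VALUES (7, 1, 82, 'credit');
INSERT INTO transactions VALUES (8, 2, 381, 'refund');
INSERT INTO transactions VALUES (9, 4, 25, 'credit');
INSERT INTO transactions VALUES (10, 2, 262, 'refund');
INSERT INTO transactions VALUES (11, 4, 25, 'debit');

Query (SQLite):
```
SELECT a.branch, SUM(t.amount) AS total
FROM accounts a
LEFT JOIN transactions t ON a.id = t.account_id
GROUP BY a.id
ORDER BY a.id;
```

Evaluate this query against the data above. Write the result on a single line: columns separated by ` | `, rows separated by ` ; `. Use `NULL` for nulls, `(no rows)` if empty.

Reno | 306 ; Porto | 763 ; Reno | 345 ; Edinburgh | 672 ; Reno | NULL

LEFT JOIN keeps every accounts row; unmatched ones get NULL for transactions columns.
Group by accounts.id and compute SUM(t.amount). SUM over an all-NULL group is NULL.
  1: ids {5, 7} → SUM(t.amount)=306
  2: ids {4, 8, 10} → SUM(t.amount)=763
  3: ids {1, 2} → SUM(t.amount)=345
  4: ids {3, 6, 9, 11} → SUM(t.amount)=672
  5: ids {—} → SUM(t.amount)=NULL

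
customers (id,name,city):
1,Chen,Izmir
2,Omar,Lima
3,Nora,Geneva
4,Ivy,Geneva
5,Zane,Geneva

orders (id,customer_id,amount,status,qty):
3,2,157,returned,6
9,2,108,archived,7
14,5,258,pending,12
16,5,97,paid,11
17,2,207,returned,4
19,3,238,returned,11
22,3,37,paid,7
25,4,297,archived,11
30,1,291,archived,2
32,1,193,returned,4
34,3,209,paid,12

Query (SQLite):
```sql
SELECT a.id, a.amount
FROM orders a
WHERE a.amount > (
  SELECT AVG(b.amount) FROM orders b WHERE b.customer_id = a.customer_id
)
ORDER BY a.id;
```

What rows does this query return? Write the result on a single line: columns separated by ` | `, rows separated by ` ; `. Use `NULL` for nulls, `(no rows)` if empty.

For each orders row a, compute AVG(amount) over rows sharing a.customer_id.
Keep row a if a.amount > that per-group AVG.
  customer_id=1: AVG(amount) = 242.0
  customer_id=2: AVG(amount) = 157.333333
  customer_id=3: AVG(amount) = 161.333333
  customer_id=4: AVG(amount) = 297.0
  customer_id=5: AVG(amount) = 177.5

14 | 258 ; 17 | 207 ; 19 | 238 ; 30 | 291 ; 34 | 209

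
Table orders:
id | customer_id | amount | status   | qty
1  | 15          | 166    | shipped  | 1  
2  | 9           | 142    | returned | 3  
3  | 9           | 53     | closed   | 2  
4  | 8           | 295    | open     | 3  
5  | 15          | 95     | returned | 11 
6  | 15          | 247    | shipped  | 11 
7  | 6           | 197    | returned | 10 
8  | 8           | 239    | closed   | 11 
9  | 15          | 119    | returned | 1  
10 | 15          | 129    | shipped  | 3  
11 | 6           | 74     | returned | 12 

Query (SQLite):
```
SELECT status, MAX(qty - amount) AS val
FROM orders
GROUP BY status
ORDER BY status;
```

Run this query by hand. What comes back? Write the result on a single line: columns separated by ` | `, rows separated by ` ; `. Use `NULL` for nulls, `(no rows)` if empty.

For each row compute qty - amount.
Group by status; take MAX of the expression per group.
  closed: ids {3, 8} → MAX(qty - amount)=-51
  open: ids {4} → MAX(qty - amount)=-292
  returned: ids {2, 5, 7, 9, 11} → MAX(qty - amount)=-62
  shipped: ids {1, 6, 10} → MAX(qty - amount)=-126

closed | -51 ; open | -292 ; returned | -62 ; shipped | -126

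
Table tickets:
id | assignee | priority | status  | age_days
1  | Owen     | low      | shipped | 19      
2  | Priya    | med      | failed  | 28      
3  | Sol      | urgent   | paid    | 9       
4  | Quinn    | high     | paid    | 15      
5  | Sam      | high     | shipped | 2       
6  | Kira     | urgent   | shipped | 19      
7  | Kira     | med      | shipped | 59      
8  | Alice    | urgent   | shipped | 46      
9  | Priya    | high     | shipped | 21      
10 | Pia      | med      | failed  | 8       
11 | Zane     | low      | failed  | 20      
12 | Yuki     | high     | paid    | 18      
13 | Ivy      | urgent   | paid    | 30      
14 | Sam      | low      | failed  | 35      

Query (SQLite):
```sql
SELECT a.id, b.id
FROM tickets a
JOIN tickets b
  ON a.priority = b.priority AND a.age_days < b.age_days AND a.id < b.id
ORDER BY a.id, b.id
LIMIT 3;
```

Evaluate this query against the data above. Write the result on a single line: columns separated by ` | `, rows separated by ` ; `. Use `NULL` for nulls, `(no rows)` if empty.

1 | 11 ; 1 | 14 ; 2 | 7

Pairs (a,b) with same priority, a.age_days < b.age_days, a.id < b.id.
priority groups: high:{4,5,9,12} low:{1,11,14} med:{2,7,10} urgent:{3,6,8,13}
Ordered by (a.id, b.id); first 3.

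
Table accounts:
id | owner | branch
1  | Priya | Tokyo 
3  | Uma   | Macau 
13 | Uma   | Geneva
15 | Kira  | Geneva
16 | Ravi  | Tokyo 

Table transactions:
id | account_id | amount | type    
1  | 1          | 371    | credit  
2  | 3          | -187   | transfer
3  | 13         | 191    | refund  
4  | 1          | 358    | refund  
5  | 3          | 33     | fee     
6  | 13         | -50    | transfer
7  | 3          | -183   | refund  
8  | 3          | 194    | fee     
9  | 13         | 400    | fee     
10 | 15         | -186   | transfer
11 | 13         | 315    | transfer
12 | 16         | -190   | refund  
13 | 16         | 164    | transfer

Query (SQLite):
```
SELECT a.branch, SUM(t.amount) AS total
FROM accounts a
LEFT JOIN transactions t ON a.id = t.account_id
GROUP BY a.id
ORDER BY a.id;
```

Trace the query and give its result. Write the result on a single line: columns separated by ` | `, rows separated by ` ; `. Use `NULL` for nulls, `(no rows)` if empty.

Tokyo | 729 ; Macau | -143 ; Geneva | 856 ; Geneva | -186 ; Tokyo | -26

LEFT JOIN keeps every accounts row; unmatched ones get NULL for transactions columns.
Group by accounts.id and compute SUM(t.amount). SUM over an all-NULL group is NULL.
  1: ids {1, 4} → SUM(t.amount)=729
  3: ids {2, 5, 7, 8} → SUM(t.amount)=-143
  13: ids {3, 6, 9, 11} → SUM(t.amount)=856
  15: ids {10} → SUM(t.amount)=-186
  16: ids {12, 13} → SUM(t.amount)=-26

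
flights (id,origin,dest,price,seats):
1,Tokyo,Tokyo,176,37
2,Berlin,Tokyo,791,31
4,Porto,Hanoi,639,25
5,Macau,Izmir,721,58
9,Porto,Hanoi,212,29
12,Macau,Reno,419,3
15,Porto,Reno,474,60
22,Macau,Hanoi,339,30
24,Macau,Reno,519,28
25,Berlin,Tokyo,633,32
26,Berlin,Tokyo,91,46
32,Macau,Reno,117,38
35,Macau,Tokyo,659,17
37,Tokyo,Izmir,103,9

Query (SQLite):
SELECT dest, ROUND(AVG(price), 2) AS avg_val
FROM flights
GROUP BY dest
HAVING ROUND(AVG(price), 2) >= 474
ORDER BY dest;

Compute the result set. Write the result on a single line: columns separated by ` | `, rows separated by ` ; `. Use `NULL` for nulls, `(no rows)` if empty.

Partition flights by dest; compute ROUND(AVG(price), 2) within each group.
HAVING: keep groups where ROUND(AVG(price), 2) >= 474.
  Hanoi: ids {4, 9, 22} → ROUND(AVG(price), 2)=396.67
  Izmir: ids {5, 37} → ROUND(AVG(price), 2)=412
  Reno: ids {12, 15, 24, 32} → ROUND(AVG(price), 2)=382.25
  Tokyo: ids {1, 2, 25, 26, 35} → ROUND(AVG(price), 2)=470

(no rows)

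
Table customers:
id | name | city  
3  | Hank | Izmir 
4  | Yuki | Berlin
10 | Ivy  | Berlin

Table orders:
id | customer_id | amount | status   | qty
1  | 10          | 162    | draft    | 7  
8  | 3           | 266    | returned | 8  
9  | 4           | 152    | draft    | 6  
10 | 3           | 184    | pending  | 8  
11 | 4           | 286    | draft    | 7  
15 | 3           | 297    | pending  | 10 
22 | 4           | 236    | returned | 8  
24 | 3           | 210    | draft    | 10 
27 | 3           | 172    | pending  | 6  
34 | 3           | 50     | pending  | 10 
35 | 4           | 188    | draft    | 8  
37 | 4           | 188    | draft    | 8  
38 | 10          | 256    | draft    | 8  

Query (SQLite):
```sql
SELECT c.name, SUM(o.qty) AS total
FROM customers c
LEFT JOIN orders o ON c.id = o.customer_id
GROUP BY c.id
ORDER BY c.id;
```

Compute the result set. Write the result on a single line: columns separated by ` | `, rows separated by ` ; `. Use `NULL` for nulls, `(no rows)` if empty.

LEFT JOIN keeps every customers row; unmatched ones get NULL for orders columns.
Group by customers.id and compute SUM(o.qty). SUM over an all-NULL group is NULL.
  3: ids {8, 10, 15, 24, 27, 34} → SUM(o.qty)=52
  4: ids {9, 11, 22, 35, 37} → SUM(o.qty)=37
  10: ids {1, 38} → SUM(o.qty)=15

Hank | 52 ; Yuki | 37 ; Ivy | 15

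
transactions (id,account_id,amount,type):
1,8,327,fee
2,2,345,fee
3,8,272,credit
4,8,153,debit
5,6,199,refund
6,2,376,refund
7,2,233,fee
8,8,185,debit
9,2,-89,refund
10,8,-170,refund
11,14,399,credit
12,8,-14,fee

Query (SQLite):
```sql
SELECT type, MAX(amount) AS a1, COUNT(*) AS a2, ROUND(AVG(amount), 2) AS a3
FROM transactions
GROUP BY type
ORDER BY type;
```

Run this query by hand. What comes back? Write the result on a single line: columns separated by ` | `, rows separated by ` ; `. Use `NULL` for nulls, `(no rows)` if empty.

Group transactions by type.
Per group compute: MAX(amount), COUNT(*), ROUND(AVG(amount), 2).
  credit: ids {3, 11} → MAX(amount)=399, COUNT(*)=2, ROUND(AVG(amount), 2)=335.5
  debit: ids {4, 8} → MAX(amount)=185, COUNT(*)=2, ROUND(AVG(amount), 2)=169
  fee: ids {1, 2, 7, 12} → MAX(amount)=345, COUNT(*)=4, ROUND(AVG(amount), 2)=222.75
  refund: ids {5, 6, 9, 10} → MAX(amount)=376, COUNT(*)=4, ROUND(AVG(amount), 2)=79

credit | 399 | 2 | 335.5 ; debit | 185 | 2 | 169 ; fee | 345 | 4 | 222.75 ; refund | 376 | 4 | 79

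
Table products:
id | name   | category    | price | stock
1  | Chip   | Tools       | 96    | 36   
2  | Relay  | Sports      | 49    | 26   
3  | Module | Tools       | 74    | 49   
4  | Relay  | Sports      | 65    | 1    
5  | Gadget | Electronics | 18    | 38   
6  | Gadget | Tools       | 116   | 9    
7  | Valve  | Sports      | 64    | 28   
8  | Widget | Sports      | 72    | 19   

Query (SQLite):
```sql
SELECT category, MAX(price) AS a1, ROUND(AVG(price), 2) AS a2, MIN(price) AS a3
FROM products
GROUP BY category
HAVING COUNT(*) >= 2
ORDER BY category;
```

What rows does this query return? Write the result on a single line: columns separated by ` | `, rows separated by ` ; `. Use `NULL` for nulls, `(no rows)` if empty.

Sports | 72 | 62.5 | 49 ; Tools | 116 | 95.33 | 74

Group products by category.
Per group compute: MAX(price), ROUND(AVG(price), 2), MIN(price).
HAVING: drop groups with fewer than 2 rows.
  Electronics: ids {5} → MAX(price)=18, ROUND(AVG(price), 2)=18, MIN(price)=18
  Sports: ids {2, 4, 7, 8} → MAX(price)=72, ROUND(AVG(price), 2)=62.5, MIN(price)=49
  Tools: ids {1, 3, 6} → MAX(price)=116, ROUND(AVG(price), 2)=95.33, MIN(price)=74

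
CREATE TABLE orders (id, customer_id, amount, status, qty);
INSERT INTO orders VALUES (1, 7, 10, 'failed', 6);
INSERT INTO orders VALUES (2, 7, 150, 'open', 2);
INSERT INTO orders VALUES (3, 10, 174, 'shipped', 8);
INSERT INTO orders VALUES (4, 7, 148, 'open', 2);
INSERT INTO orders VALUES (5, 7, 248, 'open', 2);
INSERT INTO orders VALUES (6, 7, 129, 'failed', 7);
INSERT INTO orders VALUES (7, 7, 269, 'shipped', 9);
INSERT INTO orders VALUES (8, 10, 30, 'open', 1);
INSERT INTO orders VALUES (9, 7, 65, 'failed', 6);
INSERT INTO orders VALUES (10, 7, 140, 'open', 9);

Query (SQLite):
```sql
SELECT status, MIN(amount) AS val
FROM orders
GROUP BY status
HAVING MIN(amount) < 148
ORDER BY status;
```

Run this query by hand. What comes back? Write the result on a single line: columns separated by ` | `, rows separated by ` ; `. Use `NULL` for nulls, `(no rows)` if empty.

Partition orders by status; compute MIN(amount) within each group.
HAVING: keep groups where MIN(amount) < 148.
  failed: ids {1, 6, 9} → MIN(amount)=10
  open: ids {2, 4, 5, 8, 10} → MIN(amount)=30
  shipped: ids {3, 7} → MIN(amount)=174

failed | 10 ; open | 30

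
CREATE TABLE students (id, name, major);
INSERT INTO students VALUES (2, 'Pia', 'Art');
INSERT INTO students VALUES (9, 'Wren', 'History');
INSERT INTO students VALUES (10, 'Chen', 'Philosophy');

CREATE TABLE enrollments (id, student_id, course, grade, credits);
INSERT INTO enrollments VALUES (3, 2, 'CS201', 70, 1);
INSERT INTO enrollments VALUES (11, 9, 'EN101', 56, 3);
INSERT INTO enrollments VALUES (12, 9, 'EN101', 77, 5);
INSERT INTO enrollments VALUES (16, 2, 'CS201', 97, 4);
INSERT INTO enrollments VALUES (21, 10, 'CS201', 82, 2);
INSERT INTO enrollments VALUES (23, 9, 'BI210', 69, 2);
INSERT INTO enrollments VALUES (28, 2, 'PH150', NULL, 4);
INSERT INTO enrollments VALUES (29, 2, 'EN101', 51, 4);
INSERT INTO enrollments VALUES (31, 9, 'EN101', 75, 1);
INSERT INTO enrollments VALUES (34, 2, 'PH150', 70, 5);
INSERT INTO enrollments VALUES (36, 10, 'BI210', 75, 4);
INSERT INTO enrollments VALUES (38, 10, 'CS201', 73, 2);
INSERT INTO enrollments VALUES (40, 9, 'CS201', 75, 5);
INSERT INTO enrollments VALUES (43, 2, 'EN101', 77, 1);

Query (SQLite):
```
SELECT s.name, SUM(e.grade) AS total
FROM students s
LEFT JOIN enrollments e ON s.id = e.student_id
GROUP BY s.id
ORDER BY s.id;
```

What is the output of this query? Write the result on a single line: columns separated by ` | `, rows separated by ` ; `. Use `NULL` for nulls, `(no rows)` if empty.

Pia | 365 ; Wren | 352 ; Chen | 230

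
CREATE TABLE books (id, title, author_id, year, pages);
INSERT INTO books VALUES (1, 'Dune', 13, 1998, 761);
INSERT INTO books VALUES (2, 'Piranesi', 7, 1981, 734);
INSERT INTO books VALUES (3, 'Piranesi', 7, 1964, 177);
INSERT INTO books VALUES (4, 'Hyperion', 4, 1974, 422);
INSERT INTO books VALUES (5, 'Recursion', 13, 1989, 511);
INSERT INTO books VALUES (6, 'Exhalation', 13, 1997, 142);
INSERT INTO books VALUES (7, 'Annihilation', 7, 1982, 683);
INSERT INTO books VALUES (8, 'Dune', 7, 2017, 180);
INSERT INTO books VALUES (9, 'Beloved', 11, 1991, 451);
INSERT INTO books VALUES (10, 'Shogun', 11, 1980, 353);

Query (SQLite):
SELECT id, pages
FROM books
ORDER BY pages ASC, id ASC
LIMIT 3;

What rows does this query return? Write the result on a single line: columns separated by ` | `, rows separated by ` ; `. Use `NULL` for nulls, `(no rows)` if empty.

6 | 142 ; 3 | 177 ; 8 | 180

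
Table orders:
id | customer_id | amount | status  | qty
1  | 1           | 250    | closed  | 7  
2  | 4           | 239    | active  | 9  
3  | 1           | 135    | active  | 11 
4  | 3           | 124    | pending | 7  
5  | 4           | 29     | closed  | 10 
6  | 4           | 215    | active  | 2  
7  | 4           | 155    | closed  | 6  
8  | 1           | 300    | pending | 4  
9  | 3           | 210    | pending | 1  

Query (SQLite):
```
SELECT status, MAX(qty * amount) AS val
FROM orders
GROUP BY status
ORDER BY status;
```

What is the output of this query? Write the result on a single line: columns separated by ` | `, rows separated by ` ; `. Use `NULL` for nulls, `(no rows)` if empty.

active | 2151 ; closed | 1750 ; pending | 1200

For each row compute qty * amount.
Group by status; take MAX of the expression per group.
  active: ids {2, 3, 6} → MAX(qty * amount)=2151
  closed: ids {1, 5, 7} → MAX(qty * amount)=1750
  pending: ids {4, 8, 9} → MAX(qty * amount)=1200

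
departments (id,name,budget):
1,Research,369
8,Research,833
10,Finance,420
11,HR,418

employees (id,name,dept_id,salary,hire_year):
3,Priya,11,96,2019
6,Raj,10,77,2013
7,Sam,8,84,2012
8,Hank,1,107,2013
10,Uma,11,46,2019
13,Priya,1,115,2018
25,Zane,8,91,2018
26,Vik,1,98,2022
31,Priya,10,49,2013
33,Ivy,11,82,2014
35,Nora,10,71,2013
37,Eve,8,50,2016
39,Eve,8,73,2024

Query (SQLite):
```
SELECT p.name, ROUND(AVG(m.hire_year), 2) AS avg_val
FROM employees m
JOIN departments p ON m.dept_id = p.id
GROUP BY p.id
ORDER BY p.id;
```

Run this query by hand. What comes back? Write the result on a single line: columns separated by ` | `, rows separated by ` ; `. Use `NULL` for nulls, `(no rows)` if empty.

Join each employees row to its departments via dept_id.
Group joined rows by departments.id; compute ROUND(AVG(m.hire_year), 2) per group.
  1: ids {8, 13, 26} → ROUND(AVG(m.hire_year), 2)=2017.67
  8: ids {7, 25, 37, 39} → ROUND(AVG(m.hire_year), 2)=2017.5
  10: ids {6, 31, 35} → ROUND(AVG(m.hire_year), 2)=2013
  11: ids {3, 10, 33} → ROUND(AVG(m.hire_year), 2)=2017.33

Research | 2017.67 ; Research | 2017.5 ; Finance | 2013 ; HR | 2017.33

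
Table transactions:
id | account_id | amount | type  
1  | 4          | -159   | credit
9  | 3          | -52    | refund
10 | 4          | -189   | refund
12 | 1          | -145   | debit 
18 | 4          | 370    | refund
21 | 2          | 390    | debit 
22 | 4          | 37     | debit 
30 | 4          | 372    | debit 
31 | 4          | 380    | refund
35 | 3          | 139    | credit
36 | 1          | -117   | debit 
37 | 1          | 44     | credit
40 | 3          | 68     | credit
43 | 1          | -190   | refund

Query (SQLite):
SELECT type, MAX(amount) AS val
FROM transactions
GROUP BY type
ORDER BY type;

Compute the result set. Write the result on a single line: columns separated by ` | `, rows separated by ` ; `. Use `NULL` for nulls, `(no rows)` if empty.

Partition transactions by type; compute MAX(amount) within each group.
  credit: ids {1, 35, 37, 40} → MAX(amount)=139
  debit: ids {12, 21, 22, 30, 36} → MAX(amount)=390
  refund: ids {9, 10, 18, 31, 43} → MAX(amount)=380

credit | 139 ; debit | 390 ; refund | 380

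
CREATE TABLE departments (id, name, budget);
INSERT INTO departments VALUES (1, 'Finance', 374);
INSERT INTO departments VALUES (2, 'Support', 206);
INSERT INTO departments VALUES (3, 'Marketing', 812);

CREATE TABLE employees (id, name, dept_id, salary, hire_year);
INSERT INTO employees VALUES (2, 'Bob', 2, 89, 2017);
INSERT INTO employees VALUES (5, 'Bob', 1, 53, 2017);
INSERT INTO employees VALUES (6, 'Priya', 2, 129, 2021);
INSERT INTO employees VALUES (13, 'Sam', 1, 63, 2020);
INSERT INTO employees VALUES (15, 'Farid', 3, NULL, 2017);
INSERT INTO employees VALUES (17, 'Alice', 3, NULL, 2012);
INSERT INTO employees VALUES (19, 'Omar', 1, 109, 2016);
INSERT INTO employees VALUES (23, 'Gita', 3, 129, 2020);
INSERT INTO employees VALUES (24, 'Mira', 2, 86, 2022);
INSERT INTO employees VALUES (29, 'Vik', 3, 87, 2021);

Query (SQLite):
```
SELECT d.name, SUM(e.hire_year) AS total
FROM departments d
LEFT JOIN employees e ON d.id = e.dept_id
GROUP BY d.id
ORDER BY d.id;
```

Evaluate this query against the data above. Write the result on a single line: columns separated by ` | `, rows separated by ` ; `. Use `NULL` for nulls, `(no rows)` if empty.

Finance | 6053 ; Support | 6060 ; Marketing | 8070

LEFT JOIN keeps every departments row; unmatched ones get NULL for employees columns.
Group by departments.id and compute SUM(e.hire_year). SUM over an all-NULL group is NULL.
  1: ids {5, 13, 19} → SUM(e.hire_year)=6053
  2: ids {2, 6, 24} → SUM(e.hire_year)=6060
  3: ids {15, 17, 23, 29} → SUM(e.hire_year)=8070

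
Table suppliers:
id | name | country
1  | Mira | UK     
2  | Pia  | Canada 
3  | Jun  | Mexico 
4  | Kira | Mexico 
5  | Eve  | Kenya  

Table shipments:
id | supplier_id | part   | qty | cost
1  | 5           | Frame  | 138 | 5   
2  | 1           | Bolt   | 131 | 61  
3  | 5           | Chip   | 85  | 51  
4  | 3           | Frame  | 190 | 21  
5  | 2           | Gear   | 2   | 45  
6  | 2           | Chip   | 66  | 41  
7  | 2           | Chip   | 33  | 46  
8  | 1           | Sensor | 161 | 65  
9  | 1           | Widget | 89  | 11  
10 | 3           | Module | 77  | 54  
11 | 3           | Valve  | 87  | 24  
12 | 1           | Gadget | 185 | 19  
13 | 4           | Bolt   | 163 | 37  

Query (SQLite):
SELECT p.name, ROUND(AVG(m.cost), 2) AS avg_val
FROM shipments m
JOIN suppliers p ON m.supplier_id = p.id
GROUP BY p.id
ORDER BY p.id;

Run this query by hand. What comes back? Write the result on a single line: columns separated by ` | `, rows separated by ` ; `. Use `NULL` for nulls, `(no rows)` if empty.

Join each shipments row to its suppliers via supplier_id.
Group joined rows by suppliers.id; compute ROUND(AVG(m.cost), 2) per group.
  1: ids {2, 8, 9, 12} → ROUND(AVG(m.cost), 2)=39
  2: ids {5, 6, 7} → ROUND(AVG(m.cost), 2)=44
  3: ids {4, 10, 11} → ROUND(AVG(m.cost), 2)=33
  4: ids {13} → ROUND(AVG(m.cost), 2)=37
  5: ids {1, 3} → ROUND(AVG(m.cost), 2)=28

Mira | 39 ; Pia | 44 ; Jun | 33 ; Kira | 37 ; Eve | 28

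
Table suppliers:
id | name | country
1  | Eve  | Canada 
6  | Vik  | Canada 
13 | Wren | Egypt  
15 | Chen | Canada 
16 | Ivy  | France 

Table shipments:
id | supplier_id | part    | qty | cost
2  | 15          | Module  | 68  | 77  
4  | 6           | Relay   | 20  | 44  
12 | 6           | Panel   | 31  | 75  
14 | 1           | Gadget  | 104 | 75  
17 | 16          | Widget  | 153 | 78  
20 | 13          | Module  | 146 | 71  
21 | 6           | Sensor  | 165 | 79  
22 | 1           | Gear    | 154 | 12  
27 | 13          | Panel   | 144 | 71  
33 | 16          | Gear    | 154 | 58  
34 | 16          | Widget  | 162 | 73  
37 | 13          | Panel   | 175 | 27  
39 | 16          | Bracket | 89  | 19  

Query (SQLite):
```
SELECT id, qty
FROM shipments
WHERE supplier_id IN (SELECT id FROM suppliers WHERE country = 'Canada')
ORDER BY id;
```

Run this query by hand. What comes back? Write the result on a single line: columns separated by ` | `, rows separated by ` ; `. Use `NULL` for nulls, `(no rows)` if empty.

2 | 68 ; 4 | 20 ; 12 | 31 ; 14 | 104 ; 21 | 165 ; 22 | 154

Inner query: suppliers.id where country = 'Canada'.
Outer: keep shipments rows whose supplier_id is in that set.
Inner query → {1, 6, 15}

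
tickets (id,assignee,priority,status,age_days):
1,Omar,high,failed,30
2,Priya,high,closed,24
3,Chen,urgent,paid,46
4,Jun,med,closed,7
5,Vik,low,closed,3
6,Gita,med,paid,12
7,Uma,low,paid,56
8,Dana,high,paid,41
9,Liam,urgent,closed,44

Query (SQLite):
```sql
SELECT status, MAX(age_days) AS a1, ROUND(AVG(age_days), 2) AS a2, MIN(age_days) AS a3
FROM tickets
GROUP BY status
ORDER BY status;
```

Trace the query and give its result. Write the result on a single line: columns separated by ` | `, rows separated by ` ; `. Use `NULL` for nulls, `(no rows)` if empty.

Group tickets by status.
Per group compute: MAX(age_days), ROUND(AVG(age_days), 2), MIN(age_days).
  closed: ids {2, 4, 5, 9} → MAX(age_days)=44, ROUND(AVG(age_days), 2)=19.5, MIN(age_days)=3
  failed: ids {1} → MAX(age_days)=30, ROUND(AVG(age_days), 2)=30, MIN(age_days)=30
  paid: ids {3, 6, 7, 8} → MAX(age_days)=56, ROUND(AVG(age_days), 2)=38.75, MIN(age_days)=12

closed | 44 | 19.5 | 3 ; failed | 30 | 30 | 30 ; paid | 56 | 38.75 | 12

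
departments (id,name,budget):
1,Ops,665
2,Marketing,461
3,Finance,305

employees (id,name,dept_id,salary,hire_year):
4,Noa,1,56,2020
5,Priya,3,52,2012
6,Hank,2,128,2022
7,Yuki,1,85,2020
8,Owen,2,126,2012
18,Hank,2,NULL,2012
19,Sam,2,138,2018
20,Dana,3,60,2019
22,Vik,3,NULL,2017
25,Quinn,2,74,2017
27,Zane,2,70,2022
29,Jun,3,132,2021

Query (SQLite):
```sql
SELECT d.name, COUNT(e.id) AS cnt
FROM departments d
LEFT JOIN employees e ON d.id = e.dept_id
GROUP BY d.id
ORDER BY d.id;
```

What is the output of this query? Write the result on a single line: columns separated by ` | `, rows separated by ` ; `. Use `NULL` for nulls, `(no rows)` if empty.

LEFT JOIN keeps every departments row; unmatched ones get NULL for employees columns.
Group by departments.id and compute COUNT(e.id). COUNT(col) of an all-NULL group is 0.
  1: ids {4, 7} → COUNT(e.id)=2
  2: ids {6, 8, 18, 19, 25, 27} → COUNT(e.id)=6
  3: ids {5, 20, 22, 29} → COUNT(e.id)=4

Ops | 2 ; Marketing | 6 ; Finance | 4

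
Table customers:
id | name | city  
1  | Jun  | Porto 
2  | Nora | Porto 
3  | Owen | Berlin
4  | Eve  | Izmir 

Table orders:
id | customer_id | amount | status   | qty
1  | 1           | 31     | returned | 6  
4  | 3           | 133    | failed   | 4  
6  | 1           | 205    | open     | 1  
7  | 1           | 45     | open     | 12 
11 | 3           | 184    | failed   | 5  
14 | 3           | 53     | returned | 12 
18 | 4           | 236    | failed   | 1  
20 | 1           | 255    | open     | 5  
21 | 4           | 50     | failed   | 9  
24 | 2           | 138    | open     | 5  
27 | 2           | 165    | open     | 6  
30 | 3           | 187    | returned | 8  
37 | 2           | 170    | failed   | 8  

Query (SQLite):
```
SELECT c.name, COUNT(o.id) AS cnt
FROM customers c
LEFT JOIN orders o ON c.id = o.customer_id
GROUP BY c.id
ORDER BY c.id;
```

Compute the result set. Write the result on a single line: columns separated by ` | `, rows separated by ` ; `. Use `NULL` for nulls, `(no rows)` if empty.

LEFT JOIN keeps every customers row; unmatched ones get NULL for orders columns.
Group by customers.id and compute COUNT(o.id). COUNT(col) of an all-NULL group is 0.
  1: ids {1, 6, 7, 20} → COUNT(o.id)=4
  2: ids {24, 27, 37} → COUNT(o.id)=3
  3: ids {4, 11, 14, 30} → COUNT(o.id)=4
  4: ids {18, 21} → COUNT(o.id)=2

Jun | 4 ; Nora | 3 ; Owen | 4 ; Eve | 2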